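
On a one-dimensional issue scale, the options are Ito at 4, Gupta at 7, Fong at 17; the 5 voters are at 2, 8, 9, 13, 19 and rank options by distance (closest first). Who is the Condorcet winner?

Gupta

With single-peaked preferences on a line, the Condorcet winner is the candidate closest to the median voter.
The median voter (position 9) is closest to Gupta at 7.
Check: Gupta vs Fong — voters closer to Gupta: 3 of 5.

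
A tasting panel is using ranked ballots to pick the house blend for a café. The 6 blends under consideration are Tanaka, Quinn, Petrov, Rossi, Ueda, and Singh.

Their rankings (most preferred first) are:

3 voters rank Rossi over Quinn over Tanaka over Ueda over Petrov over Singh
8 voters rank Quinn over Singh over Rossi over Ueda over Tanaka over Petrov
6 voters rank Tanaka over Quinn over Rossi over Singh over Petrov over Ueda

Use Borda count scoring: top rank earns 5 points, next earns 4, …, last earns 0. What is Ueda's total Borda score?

22

Borda scores:
  Tanaka: 3·3 + 8·1 + 6·5 = 47
  Quinn: 3·4 + 8·5 + 6·4 = 76
  Petrov: 3·1 + 8·0 + 6·1 = 9
  Rossi: 3·5 + 8·3 + 6·3 = 57
  Ueda: 3·2 + 8·2 + 6·0 = 22
  Singh: 3·0 + 8·4 + 6·2 = 44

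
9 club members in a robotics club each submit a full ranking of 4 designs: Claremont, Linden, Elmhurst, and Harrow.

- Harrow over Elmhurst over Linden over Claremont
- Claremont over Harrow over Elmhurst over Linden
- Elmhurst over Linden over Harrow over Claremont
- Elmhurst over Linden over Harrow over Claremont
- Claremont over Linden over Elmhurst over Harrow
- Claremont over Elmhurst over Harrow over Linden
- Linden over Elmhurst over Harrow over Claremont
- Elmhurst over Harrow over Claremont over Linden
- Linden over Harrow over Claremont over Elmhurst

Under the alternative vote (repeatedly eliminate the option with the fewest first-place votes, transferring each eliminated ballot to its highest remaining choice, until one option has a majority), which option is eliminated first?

Round 1: Claremont 3, Elmhurst 3, Linden 2, Harrow 1. Harrow has the fewest and is eliminated.
Round 2: Elmhurst 4, Claremont 3, Linden 2. Linden has the fewest and is eliminated.
Round 3: Elmhurst 5, Claremont 4. Elmhurst has a majority.

Harrow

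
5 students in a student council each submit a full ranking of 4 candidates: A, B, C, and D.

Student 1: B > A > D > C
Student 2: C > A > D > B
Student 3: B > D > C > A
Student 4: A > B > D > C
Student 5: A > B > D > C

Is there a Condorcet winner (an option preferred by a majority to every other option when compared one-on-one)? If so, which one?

Head-to-head results (5 voters total):
A vs B: A wins 3–2.
A vs C: A wins 3–2.
A vs D: A wins 4–1.
B vs C: B wins 4–1.
B vs D: B wins 4–1.
C vs D: D wins 4–1.
A beats each rival — B (3–2), C (3–2), D (4–1) — so A is the Condorcet winner.

A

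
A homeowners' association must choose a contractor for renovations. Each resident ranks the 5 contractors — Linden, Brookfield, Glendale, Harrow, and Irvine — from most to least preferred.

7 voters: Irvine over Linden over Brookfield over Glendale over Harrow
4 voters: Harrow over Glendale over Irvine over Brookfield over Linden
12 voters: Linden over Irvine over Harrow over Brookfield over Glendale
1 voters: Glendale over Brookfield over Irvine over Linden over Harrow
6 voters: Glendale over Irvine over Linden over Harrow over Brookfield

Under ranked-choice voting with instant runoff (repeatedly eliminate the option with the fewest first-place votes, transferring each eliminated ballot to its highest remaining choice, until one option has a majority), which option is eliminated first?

Round 1: Linden 12, Glendale 7, Irvine 7, Harrow 4, Brookfield 0. Brookfield has the fewest and is eliminated.
Round 2: Linden 12, Glendale 7, Irvine 7, Harrow 4. Harrow has the fewest and is eliminated.
Round 3: Linden 12, Glendale 11, Irvine 7. Irvine has the fewest and is eliminated.
Round 4: Linden 19, Glendale 11. Linden has a majority.

Brookfield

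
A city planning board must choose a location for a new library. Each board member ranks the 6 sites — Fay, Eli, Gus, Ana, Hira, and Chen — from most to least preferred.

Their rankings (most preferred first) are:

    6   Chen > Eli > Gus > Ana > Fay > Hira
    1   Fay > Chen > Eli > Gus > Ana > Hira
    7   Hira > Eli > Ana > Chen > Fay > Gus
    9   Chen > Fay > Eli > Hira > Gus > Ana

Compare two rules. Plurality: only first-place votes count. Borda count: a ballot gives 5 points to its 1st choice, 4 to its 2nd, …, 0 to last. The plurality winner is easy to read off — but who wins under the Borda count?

Plurality first-place counts: Fay 1, Eli 0, Gus 0, Ana 0, Hira 7, Chen 15 → Chen.
Borda totals: Fay 54, Eli 82, Gus 29, Ana 34, Hira 53, Chen 93 → Chen.

Chen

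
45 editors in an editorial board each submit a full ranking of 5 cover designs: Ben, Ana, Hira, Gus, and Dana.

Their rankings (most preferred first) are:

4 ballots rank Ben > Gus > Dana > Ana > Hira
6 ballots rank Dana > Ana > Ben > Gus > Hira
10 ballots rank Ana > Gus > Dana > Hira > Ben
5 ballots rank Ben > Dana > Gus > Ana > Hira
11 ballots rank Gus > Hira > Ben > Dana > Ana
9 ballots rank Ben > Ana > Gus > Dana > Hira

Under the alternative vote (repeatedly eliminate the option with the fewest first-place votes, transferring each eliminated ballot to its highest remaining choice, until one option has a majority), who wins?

Ben

Round 1: Ben 18, Gus 11, Ana 10, Dana 6, Hira 0. Hira has the fewest and is eliminated.
Round 2: Ben 18, Gus 11, Ana 10, Dana 6. Dana has the fewest and is eliminated.
Round 3: Ben 18, Ana 16, Gus 11. Gus has the fewest and is eliminated.
Round 4: Ben 29, Ana 16. Ben has a majority.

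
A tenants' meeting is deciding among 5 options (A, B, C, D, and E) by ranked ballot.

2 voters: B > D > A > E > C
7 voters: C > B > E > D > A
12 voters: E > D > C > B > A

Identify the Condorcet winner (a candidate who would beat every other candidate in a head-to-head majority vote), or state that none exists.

E

Head-to-head results (21 voters total):
A vs B: B wins 21–0.
A vs C: C wins 19–2.
A vs D: D wins 21–0.
A vs E: E wins 19–2.
B vs C: C wins 19–2.
B vs D: D wins 12–9.
B vs E: E wins 12–9.
C vs D: D wins 14–7.
C vs E: E wins 14–7.
D vs E: E wins 19–2.
E beats each rival — A (19–2), B (12–9), C (14–7), D (19–2) — so E is the Condorcet winner.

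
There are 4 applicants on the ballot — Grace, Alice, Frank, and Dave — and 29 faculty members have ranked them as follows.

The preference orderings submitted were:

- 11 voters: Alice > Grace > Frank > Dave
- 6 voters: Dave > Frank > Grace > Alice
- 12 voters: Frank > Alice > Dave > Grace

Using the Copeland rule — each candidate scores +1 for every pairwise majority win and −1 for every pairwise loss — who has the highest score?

Pairwise results:
  Grace vs Alice: Alice wins 23–6.
  Grace vs Frank: Frank wins 18–11.
  Grace vs Dave: Dave wins 18–11.
  Alice vs Frank: Frank wins 18–11.
  Alice vs Dave: Alice wins 23–6.
  Frank vs Dave: Frank wins 23–6.
Copeland scores (wins − losses):
  Grace: 0 − 3 = -3
  Alice: 2 − 1 = 1
  Frank: 3 − 0 = 3
  Dave: 1 − 2 = -1
Frank has the best Copeland score.

Frank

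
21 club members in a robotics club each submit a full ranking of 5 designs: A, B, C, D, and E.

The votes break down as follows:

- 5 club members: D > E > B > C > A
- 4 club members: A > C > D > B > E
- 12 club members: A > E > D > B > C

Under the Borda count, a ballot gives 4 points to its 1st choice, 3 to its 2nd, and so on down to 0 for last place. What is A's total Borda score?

64

Borda scores:
  A: 5·0 + 4·4 + 12·4 = 64
  B: 5·2 + 4·1 + 12·1 = 26
  C: 5·1 + 4·3 + 12·0 = 17
  D: 5·4 + 4·2 + 12·2 = 52
  E: 5·3 + 4·0 + 12·3 = 51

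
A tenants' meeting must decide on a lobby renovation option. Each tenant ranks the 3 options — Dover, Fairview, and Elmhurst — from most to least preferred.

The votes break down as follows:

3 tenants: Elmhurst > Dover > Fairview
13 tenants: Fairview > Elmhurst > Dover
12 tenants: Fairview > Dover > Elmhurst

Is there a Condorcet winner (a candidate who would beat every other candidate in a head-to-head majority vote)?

Yes

Head-to-head results (28 voters total):
Dover vs Fairview: Fairview wins 25–3.
Dover vs Elmhurst: Elmhurst wins 16–12.
Fairview vs Elmhurst: Fairview wins 25–3.
Fairview beats each rival — Dover (25–3), Elmhurst (25–3) — so Fairview is the Condorcet winner.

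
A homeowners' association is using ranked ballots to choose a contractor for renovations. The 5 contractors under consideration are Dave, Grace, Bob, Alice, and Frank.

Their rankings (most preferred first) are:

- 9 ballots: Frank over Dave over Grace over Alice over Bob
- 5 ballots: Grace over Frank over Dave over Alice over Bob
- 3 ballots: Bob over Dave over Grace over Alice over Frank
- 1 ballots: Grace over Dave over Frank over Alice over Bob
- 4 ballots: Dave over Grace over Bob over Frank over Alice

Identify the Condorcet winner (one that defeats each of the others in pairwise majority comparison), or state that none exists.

None — there is no Condorcet winner

Head-to-head results (22 voters total):
Dave vs Grace: Dave wins 16–6.
Dave vs Bob: Dave wins 19–3.
Dave vs Alice: Dave wins 22–0.
Dave vs Frank: Frank wins 14–8.
Grace vs Bob: Grace wins 19–3.
Grace vs Alice: Grace wins 22–0.
Grace vs Frank: Grace wins 13–9.
Bob vs Alice: Alice wins 15–7.
Bob vs Frank: Frank wins 15–7.
Alice vs Frank: Frank wins 19–3.
No candidate beats all others: Dave beats Grace beats Frank beats Dave, a majority cycle.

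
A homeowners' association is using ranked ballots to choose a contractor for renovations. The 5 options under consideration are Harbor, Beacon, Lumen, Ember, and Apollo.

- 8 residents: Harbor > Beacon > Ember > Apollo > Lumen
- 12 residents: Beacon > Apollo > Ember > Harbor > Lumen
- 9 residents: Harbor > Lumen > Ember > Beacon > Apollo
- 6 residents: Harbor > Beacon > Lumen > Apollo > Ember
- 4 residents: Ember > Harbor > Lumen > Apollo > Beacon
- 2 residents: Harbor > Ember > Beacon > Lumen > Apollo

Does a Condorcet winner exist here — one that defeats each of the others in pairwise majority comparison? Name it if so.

Head-to-head results (41 voters total):
Harbor vs Beacon: Harbor wins 29–12.
Harbor vs Lumen: Harbor wins 41–0.
Harbor vs Ember: Harbor wins 25–16.
Harbor vs Apollo: Harbor wins 29–12.
Beacon vs Lumen: Beacon wins 28–13.
Beacon vs Ember: Beacon wins 26–15.
Beacon vs Apollo: Beacon wins 37–4.
Lumen vs Ember: Ember wins 26–15.
Lumen vs Apollo: Lumen wins 21–20.
Ember vs Apollo: Ember wins 23–18.
Harbor beats each rival — Beacon (29–12), Lumen (41–0), Ember (25–16), Apollo (29–12) — so Harbor is the Condorcet winner.

Harbor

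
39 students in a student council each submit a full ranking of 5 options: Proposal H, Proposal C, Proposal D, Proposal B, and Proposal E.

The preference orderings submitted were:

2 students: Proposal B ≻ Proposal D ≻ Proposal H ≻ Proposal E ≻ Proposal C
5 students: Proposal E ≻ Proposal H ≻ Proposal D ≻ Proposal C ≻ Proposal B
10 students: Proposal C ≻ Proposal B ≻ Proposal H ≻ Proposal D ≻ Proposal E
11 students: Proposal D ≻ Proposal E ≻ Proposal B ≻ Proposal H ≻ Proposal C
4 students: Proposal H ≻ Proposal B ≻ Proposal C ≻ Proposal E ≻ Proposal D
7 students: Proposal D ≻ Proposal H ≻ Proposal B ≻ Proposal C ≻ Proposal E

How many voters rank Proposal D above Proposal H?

20

Ballots ranking Proposal D above Proposal H: 2+11+7 = 20.
Ballots ranking Proposal H above Proposal D: 5+10+4 = 19.
So 20 of 39 voters prefer Proposal D to Proposal H.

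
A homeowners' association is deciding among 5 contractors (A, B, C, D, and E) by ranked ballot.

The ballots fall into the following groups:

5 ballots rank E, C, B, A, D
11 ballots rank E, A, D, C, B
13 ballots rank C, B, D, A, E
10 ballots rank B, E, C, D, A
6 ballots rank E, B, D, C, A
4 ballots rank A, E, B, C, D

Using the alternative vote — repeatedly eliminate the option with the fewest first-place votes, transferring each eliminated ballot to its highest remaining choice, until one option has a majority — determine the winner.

Round 1: E 22, C 13, B 10, A 4, D 0. D has the fewest and is eliminated.
Round 2: E 22, C 13, B 10, A 4. A has the fewest and is eliminated.
Round 3: E 26, C 13, B 10. E has a majority.

E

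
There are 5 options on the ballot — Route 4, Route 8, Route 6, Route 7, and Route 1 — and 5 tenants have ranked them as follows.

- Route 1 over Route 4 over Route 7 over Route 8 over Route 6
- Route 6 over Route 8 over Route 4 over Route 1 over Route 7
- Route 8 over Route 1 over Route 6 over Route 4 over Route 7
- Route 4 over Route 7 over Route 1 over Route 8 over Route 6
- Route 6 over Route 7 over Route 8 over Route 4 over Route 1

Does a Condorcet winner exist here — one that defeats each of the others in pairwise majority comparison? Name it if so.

There is no Condorcet winner

Head-to-head results (5 voters total):
Route 4 vs Route 8: Route 8 wins 3–2.
Route 4 vs Route 6: Route 6 wins 3–2.
Route 4 vs Route 7: Route 4 wins 4–1.
Route 4 vs Route 1: Route 4 wins 3–2.
Route 8 vs Route 6: Route 8 wins 3–2.
Route 8 vs Route 7: Route 7 wins 3–2.
Route 8 vs Route 1: Route 8 wins 3–2.
Route 6 vs Route 7: Route 6 wins 3–2.
Route 6 vs Route 1: Route 1 wins 3–2.
Route 7 vs Route 1: Route 1 wins 3–2.
No candidate beats all others: Route 4 beats Route 7 beats Route 8 beats Route 4, a majority cycle.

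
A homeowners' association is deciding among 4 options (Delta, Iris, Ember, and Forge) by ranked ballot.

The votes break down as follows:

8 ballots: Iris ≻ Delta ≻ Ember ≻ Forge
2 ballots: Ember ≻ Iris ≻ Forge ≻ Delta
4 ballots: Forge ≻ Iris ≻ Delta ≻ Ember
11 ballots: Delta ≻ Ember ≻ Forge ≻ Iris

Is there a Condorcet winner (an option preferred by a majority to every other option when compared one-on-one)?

No

Head-to-head results (25 voters total):
Delta vs Iris: Iris wins 14–11.
Delta vs Ember: Delta wins 23–2.
Delta vs Forge: Delta wins 19–6.
Iris vs Ember: Ember wins 13–12.
Iris vs Forge: Forge wins 15–10.
Ember vs Forge: Ember wins 21–4.
No candidate beats all others: Delta beats Ember beats Iris beats Delta, a majority cycle.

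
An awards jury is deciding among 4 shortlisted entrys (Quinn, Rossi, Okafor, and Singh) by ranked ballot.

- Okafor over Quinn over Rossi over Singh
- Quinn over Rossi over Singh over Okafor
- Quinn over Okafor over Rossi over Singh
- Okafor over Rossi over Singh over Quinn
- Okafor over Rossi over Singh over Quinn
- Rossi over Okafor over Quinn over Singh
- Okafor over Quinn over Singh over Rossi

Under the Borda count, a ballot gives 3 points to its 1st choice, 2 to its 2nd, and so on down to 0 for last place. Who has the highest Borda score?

Borda scores:
  Quinn: 2 + 3 + 3 + 0 + 0 + 1 + 2 = 11
  Rossi: 1 + 2 + 1 + 2 + 2 + 3 + 0 = 11
  Okafor: 3 + 0 + 2 + 3 + 3 + 2 + 3 = 16
  Singh: 0 + 1 + 0 + 1 + 1 + 0 + 1 = 4
Okafor has the highest total.

Okafor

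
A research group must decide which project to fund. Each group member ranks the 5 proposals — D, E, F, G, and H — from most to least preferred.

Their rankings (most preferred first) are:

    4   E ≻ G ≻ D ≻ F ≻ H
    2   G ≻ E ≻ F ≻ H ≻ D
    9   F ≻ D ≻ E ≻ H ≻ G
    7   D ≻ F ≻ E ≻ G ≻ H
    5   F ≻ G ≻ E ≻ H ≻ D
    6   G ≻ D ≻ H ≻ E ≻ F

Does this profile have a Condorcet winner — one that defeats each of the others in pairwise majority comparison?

No

Head-to-head results (33 voters total):
D vs E: D wins 22–11.
D vs F: D wins 17–16.
D vs G: G wins 17–16.
D vs H: D wins 26–7.
E vs F: F wins 21–12.
E vs G: E wins 20–13.
E vs H: E wins 27–6.
F vs G: F wins 21–12.
F vs H: F wins 27–6.
G vs H: G wins 24–9.
No candidate beats all others: D beats E beats G beats D, a majority cycle.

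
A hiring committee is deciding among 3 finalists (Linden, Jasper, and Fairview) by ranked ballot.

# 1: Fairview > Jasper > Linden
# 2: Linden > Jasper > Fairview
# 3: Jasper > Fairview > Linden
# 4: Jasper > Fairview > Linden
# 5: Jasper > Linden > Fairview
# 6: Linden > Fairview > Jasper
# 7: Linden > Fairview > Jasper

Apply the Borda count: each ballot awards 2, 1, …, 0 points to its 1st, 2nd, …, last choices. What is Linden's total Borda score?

7

Borda scores:
  Linden: 0 + 2 + 0 + 0 + 1 + 2 + 2 = 7
  Jasper: 1 + 1 + 2 + 2 + 2 + 0 + 0 = 8
  Fairview: 2 + 0 + 1 + 1 + 0 + 1 + 1 = 6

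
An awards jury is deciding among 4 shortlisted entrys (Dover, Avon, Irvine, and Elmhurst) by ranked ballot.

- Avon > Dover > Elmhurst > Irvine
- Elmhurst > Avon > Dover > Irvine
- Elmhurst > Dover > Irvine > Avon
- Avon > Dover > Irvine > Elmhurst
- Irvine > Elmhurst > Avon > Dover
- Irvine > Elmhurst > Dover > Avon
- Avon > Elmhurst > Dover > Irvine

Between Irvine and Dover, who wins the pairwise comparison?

Dover

Ballots ranking Irvine above Dover: 2.
Ballots ranking Dover above Irvine: 5.
Dover wins the head-to-head, 5–2.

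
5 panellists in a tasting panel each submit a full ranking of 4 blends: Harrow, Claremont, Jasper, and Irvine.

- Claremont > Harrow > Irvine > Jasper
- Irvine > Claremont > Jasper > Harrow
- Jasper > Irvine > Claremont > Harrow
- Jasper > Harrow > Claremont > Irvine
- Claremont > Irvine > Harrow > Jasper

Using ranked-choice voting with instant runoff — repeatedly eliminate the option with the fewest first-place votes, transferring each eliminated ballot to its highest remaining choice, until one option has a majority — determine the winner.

Claremont

Round 1: Claremont 2, Jasper 2, Irvine 1, Harrow 0. Harrow has the fewest and is eliminated.
Round 2: Claremont 2, Jasper 2, Irvine 1. Irvine has the fewest and is eliminated.
Round 3: Claremont 3, Jasper 2. Claremont has a majority.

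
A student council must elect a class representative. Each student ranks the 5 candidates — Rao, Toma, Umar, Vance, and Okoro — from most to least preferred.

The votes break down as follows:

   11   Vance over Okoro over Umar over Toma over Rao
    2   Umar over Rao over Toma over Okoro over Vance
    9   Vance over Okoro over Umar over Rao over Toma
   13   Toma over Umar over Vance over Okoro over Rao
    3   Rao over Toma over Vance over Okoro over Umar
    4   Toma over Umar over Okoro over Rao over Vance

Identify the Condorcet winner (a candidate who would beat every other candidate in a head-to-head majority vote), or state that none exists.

There is no Condorcet winner

Head-to-head results (42 voters total):
Rao vs Toma: Toma wins 28–14.
Rao vs Umar: Umar wins 39–3.
Rao vs Vance: Vance wins 33–9.
Rao vs Okoro: Okoro wins 37–5.
Toma vs Umar: Umar wins 22–20.
Toma vs Vance: Toma wins 22–20.
Toma vs Okoro: Toma wins 22–20.
Umar vs Vance: Vance wins 23–19.
Umar vs Okoro: Okoro wins 23–19.
Vance vs Okoro: Vance wins 36–6.
No candidate beats all others: Toma beats Vance beats Umar beats Toma, a majority cycle.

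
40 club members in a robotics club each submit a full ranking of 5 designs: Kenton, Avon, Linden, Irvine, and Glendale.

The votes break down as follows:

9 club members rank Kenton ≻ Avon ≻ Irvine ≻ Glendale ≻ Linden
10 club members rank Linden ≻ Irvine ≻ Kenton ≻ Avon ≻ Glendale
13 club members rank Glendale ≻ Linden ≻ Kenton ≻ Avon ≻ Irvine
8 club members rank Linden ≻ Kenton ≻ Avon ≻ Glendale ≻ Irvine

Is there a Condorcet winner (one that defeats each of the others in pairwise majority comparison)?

No

Head-to-head results (40 voters total):
Kenton vs Avon: Kenton wins 40–0.
Kenton vs Linden: Linden wins 31–9.
Kenton vs Irvine: Kenton wins 30–10.
Kenton vs Glendale: Kenton wins 27–13.
Avon vs Linden: Linden wins 31–9.
Avon vs Irvine: Avon wins 30–10.
Avon vs Glendale: Avon wins 27–13.
Linden vs Irvine: Linden wins 31–9.
Linden vs Glendale: Glendale wins 22–18.
Irvine vs Glendale: Glendale wins 21–19.
No candidate beats all others: Kenton beats Glendale beats Linden beats Kenton, a majority cycle.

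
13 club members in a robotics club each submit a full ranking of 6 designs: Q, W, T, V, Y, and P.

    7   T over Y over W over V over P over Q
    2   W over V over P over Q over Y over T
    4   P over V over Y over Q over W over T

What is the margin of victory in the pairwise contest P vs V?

5

Ballots ranking P above V: 4.
Ballots ranking V above P: 7+2 = 9.
V wins 9–4, a margin of 5.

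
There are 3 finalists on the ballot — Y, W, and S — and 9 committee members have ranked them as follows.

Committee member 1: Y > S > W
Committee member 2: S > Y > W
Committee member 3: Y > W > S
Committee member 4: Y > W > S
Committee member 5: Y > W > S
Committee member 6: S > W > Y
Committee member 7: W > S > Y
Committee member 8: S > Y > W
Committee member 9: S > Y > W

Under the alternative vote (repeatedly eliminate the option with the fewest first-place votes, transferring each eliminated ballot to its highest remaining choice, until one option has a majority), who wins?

Round 1: Y 4, S 4, W 1. W has the fewest and is eliminated.
Round 2: S 5, Y 4. S has a majority.

S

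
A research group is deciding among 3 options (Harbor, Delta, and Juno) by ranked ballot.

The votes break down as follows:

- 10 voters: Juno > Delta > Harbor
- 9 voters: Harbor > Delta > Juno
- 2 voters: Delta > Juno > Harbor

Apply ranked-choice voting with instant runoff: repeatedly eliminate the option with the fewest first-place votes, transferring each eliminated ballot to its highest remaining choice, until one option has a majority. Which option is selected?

Round 1: Juno 10, Harbor 9, Delta 2. Delta has the fewest and is eliminated.
Round 2: Juno 12, Harbor 9. Juno has a majority.

Juno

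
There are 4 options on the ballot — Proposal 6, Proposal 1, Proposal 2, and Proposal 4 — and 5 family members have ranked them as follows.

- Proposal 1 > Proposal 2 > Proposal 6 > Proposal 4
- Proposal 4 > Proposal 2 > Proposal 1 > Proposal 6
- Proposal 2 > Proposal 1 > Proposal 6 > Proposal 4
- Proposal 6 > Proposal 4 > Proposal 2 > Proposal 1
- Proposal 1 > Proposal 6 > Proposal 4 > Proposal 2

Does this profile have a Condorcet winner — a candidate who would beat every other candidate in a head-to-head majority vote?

No

Head-to-head results (5 voters total):
Proposal 6 vs Proposal 1: Proposal 1 wins 4–1.
Proposal 6 vs Proposal 2: Proposal 2 wins 3–2.
Proposal 6 vs Proposal 4: Proposal 6 wins 4–1.
Proposal 1 vs Proposal 2: Proposal 2 wins 3–2.
Proposal 1 vs Proposal 4: Proposal 1 wins 3–2.
Proposal 2 vs Proposal 4: Proposal 4 wins 3–2.
No candidate beats all others: Proposal 6 beats Proposal 4 beats Proposal 2 beats Proposal 6, a majority cycle.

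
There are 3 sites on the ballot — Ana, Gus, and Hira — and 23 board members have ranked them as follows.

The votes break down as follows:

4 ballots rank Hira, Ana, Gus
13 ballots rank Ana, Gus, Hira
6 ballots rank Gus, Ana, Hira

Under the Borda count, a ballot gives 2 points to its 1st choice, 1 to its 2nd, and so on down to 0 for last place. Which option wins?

Borda scores:
  Ana: 4·1 + 13·2 + 6·1 = 36
  Gus: 4·0 + 13·1 + 6·2 = 25
  Hira: 4·2 + 13·0 + 6·0 = 8
Ana has the highest total.

Ana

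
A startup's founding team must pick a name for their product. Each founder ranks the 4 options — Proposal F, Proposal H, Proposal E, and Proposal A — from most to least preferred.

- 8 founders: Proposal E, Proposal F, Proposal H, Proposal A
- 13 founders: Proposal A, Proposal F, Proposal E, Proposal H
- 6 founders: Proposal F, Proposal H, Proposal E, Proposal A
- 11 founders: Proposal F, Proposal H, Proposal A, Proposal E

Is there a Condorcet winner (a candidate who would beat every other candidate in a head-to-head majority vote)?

Yes

Head-to-head results (38 voters total):
Proposal F vs Proposal H: Proposal F wins 38–0.
Proposal F vs Proposal E: Proposal F wins 30–8.
Proposal F vs Proposal A: Proposal F wins 25–13.
Proposal H vs Proposal E: Proposal E wins 21–17.
Proposal H vs Proposal A: Proposal H wins 25–13.
Proposal E vs Proposal A: Proposal A wins 24–14.
Proposal F beats each rival — Proposal H (38–0), Proposal E (30–8), Proposal A (25–13) — so Proposal F is the Condorcet winner.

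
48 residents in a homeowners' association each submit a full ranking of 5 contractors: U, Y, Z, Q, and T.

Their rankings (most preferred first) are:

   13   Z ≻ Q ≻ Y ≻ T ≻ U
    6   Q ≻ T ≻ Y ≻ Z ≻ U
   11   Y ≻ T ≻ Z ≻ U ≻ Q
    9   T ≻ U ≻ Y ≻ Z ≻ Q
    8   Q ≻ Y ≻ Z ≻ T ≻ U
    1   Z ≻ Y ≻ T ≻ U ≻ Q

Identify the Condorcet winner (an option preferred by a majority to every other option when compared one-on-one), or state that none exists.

Head-to-head results (48 voters total):
U vs Y: Y wins 39–9.
U vs Z: Z wins 39–9.
U vs Q: Q wins 27–21.
U vs T: T wins 48–0.
Y vs Z: Y wins 34–14.
Y vs Q: Q wins 27–21.
Y vs T: Y wins 33–15.
Z vs Q: Z wins 34–14.
Z vs T: T wins 26–22.
Q vs T: Q wins 27–21.
No candidate beats all others: Y beats Z beats Q beats Y, a majority cycle.

There is no Condorcet winner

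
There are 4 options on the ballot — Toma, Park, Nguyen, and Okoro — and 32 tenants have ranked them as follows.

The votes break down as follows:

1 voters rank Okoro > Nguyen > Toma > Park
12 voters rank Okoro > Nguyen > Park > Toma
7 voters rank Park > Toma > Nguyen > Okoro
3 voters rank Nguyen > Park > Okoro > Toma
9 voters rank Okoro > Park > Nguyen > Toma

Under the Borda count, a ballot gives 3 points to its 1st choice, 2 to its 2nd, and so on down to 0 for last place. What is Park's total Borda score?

Borda scores:
  Toma: 1 + 12·0 + 7·2 + 3·0 + 9·0 = 15
  Park: 0 + 12·1 + 7·3 + 3·2 + 9·2 = 57
  Nguyen: 2 + 12·2 + 7·1 + 3·3 + 9·1 = 51
  Okoro: 3 + 12·3 + 7·0 + 3·1 + 9·3 = 69

57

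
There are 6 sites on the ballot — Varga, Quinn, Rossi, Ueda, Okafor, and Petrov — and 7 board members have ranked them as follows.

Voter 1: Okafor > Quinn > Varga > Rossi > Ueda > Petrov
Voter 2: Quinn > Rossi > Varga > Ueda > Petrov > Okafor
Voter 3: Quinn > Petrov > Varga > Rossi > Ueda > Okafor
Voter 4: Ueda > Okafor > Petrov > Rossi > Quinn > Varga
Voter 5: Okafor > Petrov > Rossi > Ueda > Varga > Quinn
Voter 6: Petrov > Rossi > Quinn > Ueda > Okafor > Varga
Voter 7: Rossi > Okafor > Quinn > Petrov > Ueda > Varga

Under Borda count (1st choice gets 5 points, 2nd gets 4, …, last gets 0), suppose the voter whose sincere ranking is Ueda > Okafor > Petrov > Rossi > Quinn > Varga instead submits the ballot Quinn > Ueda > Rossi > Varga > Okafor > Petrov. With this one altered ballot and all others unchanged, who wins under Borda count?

Quinn

Borda totals with the altered ballot: Varga 12, Quinn 25, Rossi 23, Ueda 13, Okafor 16, Petrov 16.
The switch changes the winner from Rossi to Quinn.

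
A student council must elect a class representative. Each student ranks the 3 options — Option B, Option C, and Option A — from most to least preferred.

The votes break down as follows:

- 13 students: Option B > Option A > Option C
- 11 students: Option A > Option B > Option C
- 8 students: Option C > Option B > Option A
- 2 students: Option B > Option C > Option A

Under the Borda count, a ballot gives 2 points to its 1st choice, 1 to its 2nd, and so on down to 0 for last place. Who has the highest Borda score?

Option B

Borda scores:
  Option B: 13·2 + 11·1 + 8·1 + 2·2 = 49
  Option C: 13·0 + 11·0 + 8·2 + 2·1 = 18
  Option A: 13·1 + 11·2 + 8·0 + 2·0 = 35
Option B has the highest total.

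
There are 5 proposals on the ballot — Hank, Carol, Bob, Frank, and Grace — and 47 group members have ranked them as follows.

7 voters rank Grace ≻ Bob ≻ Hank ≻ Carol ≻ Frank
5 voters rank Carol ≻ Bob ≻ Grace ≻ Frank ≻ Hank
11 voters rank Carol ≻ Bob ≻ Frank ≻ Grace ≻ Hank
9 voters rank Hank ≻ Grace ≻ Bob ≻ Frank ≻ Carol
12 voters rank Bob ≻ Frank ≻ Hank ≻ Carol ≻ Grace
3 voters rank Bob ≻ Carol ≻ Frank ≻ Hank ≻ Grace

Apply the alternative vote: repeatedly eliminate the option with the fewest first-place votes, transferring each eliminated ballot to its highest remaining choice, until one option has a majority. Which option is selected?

Round 1: Carol 16, Bob 15, Hank 9, Grace 7, Frank 0. Frank has the fewest and is eliminated.
Round 2: Carol 16, Bob 15, Hank 9, Grace 7. Grace has the fewest and is eliminated.
Round 3: Bob 22, Carol 16, Hank 9. Hank has the fewest and is eliminated.
Round 4: Bob 31, Carol 16. Bob has a majority.

Bob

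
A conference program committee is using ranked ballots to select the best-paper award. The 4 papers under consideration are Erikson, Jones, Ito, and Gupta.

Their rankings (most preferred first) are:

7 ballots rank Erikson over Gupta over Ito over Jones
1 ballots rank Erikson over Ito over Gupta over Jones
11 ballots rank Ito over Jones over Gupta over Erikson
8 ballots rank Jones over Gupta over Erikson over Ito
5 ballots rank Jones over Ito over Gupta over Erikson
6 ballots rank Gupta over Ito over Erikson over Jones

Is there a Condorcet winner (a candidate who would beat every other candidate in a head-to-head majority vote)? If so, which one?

There is no Condorcet winner

Head-to-head results (38 voters total):
Erikson vs Jones: Jones wins 24–14.
Erikson vs Ito: Ito wins 22–16.
Erikson vs Gupta: Gupta wins 30–8.
Jones vs Ito: Ito wins 25–13.
Jones vs Gupta: Jones wins 24–14.
Ito vs Gupta: Gupta wins 21–17.
No candidate beats all others: Jones beats Gupta beats Ito beats Jones, a majority cycle.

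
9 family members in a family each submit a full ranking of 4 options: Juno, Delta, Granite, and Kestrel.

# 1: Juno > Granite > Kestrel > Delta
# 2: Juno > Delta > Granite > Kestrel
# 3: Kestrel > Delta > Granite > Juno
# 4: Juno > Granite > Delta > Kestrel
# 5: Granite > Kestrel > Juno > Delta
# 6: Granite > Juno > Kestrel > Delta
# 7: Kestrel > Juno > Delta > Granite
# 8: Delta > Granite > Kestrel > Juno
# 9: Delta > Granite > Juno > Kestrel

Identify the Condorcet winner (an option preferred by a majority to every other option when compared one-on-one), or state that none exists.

Head-to-head results (9 voters total):
Juno vs Delta: Juno wins 6–3.
Juno vs Granite: Granite wins 5–4.
Juno vs Kestrel: Juno wins 5–4.
Delta vs Granite: Delta wins 5–4.
Delta vs Kestrel: Kestrel wins 5–4.
Granite vs Kestrel: Granite wins 7–2.
No candidate beats all others: Juno beats Delta beats Granite beats Juno, a majority cycle.

No Condorcet winner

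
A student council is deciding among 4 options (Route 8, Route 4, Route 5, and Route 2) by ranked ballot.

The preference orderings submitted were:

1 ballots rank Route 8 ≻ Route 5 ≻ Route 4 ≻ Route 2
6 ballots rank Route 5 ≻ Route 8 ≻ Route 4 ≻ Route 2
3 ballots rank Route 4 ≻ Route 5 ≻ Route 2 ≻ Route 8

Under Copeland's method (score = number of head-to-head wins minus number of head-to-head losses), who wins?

Pairwise results:
  Route 8 vs Route 4: Route 8 wins 7–3.
  Route 8 vs Route 5: Route 5 wins 9–1.
  Route 8 vs Route 2: Route 8 wins 7–3.
  Route 4 vs Route 5: Route 5 wins 7–3.
  Route 4 vs Route 2: Route 4 wins 10–0.
  Route 5 vs Route 2: Route 5 wins 10–0.
Copeland scores (wins − losses):
  Route 8: 2 − 1 = 1
  Route 4: 1 − 2 = -1
  Route 5: 3 − 0 = 3
  Route 2: 0 − 3 = -3
Route 5 has the best Copeland score.

Route 5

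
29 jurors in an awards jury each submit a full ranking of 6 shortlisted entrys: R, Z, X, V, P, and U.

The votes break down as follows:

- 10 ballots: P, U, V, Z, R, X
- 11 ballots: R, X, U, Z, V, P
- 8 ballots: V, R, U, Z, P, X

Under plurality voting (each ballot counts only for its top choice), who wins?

R

First-place vote totals:
  R: 11
  Z: 0
  X: 0
  V: 8
  P: 10
  U: 0
R has the most first-place votes.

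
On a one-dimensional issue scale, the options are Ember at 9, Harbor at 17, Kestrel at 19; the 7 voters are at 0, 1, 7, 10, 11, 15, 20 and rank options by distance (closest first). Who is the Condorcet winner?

Ember

With single-peaked preferences on a line, the Condorcet winner is the candidate closest to the median voter.
The median voter (position 10) is closest to Ember at 9.
Check: Ember vs Kestrel — voters closer to Ember: 5 of 7.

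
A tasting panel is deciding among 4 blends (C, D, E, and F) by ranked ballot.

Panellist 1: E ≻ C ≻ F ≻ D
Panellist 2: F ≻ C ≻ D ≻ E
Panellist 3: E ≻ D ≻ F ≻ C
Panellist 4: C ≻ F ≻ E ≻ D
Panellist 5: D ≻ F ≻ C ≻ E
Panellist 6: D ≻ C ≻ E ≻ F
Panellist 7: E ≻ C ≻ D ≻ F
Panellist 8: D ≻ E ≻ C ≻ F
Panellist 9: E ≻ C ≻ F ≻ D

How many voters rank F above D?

Ballots ranking F above D: 4.
Ballots ranking D above F: 5.
So 4 of 9 voters prefer F to D.

4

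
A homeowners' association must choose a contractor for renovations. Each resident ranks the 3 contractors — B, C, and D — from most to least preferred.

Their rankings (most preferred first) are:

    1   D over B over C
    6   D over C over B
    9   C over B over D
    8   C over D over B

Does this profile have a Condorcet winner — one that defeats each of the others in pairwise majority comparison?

Yes

Head-to-head results (24 voters total):
B vs C: C wins 23–1.
B vs D: D wins 15–9.
C vs D: C wins 17–7.
C beats each rival — B (23–1), D (17–7) — so C is the Condorcet winner.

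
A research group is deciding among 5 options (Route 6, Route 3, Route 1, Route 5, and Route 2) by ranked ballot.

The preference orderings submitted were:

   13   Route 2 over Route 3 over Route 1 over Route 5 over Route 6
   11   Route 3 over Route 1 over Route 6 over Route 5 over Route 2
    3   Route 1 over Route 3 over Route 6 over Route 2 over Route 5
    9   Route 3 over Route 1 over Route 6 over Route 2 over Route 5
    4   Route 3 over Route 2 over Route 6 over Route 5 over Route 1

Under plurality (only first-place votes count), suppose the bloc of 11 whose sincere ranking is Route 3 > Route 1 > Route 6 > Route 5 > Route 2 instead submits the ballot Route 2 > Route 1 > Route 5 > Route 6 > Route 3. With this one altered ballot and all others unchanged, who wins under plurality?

Route 2

First-place totals with the altered ballot: Route 6 0, Route 3 13, Route 1 3, Route 5 0, Route 2 24.
The switch changes the winner from Route 3 to Route 2.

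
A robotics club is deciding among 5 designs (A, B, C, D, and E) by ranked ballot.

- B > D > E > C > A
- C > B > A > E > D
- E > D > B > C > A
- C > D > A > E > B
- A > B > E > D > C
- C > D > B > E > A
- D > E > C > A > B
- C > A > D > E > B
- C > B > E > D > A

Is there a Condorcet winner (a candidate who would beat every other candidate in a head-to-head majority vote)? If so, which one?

Head-to-head results (9 voters total):
A vs B: B wins 5–4.
A vs C: C wins 8–1.
A vs D: D wins 6–3.
A vs E: E wins 5–4.
B vs C: C wins 6–3.
B vs D: D wins 5–4.
B vs E: B wins 5–4.
C vs D: C wins 5–4.
C vs E: C wins 5–4.
D vs E: D wins 5–4.
C beats each rival — A (8–1), B (6–3), D (5–4), E (5–4) — so C is the Condorcet winner.

C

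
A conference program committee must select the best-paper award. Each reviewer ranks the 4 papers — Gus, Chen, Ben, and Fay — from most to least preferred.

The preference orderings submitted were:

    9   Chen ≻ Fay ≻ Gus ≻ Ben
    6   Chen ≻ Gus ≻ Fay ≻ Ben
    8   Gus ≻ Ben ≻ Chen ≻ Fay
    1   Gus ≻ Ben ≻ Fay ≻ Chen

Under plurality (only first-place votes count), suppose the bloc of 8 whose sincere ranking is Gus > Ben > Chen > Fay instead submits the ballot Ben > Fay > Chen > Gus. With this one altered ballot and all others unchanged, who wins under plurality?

First-place totals with the altered ballot: Gus 1, Chen 15, Ben 8, Fay 0.
The winner is unchanged: still Chen.

Chen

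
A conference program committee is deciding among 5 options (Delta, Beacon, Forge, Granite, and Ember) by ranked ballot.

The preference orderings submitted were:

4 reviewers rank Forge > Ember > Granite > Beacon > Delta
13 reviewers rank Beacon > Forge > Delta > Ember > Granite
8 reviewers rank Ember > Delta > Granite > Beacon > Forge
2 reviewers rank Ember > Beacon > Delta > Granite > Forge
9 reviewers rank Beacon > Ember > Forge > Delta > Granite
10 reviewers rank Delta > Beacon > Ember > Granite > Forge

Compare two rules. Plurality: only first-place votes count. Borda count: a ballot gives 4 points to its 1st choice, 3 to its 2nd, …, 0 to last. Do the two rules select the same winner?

Plurality first-place counts: Delta 10, Beacon 22, Forge 4, Granite 0, Ember 10 → Beacon.
Borda totals: Delta 103, Beacon 136, Forge 73, Granite 36, Ember 112 → Beacon.
The two rules agree on Beacon.

Yes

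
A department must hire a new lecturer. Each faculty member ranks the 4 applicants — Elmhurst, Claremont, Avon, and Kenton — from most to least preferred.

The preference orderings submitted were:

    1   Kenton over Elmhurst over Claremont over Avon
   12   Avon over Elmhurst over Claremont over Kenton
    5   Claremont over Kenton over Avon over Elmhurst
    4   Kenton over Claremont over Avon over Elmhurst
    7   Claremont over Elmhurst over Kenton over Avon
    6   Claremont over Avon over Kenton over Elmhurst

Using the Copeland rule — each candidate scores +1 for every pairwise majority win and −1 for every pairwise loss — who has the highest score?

Pairwise results:
  Elmhurst vs Claremont: Claremont wins 22–13.
  Elmhurst vs Avon: Avon wins 27–8.
  Elmhurst vs Kenton: Elmhurst wins 19–16.
  Claremont vs Avon: Claremont wins 23–12.
  Claremont vs Kenton: Claremont wins 30–5.
  Avon vs Kenton: Avon wins 18–17.
Copeland scores (wins − losses):
  Elmhurst: 1 − 2 = -1
  Claremont: 3 − 0 = 3
  Avon: 2 − 1 = 1
  Kenton: 0 − 3 = -3
Claremont has the best Copeland score.

Claremont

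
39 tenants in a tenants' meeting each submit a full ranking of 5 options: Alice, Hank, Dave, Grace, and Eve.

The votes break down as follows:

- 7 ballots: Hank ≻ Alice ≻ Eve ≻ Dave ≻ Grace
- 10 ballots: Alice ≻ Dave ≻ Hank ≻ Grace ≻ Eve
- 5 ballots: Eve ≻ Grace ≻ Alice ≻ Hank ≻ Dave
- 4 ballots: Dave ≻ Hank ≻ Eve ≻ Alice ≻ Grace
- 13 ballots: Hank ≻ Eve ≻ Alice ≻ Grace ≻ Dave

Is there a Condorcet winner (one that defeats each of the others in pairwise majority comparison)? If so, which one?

Hank

Head-to-head results (39 voters total):
Alice vs Hank: Hank wins 24–15.
Alice vs Dave: Alice wins 35–4.
Alice vs Grace: Alice wins 34–5.
Alice vs Eve: Eve wins 22–17.
Hank vs Dave: Hank wins 25–14.
Hank vs Grace: Hank wins 34–5.
Hank vs Eve: Hank wins 34–5.
Dave vs Grace: Dave wins 21–18.
Dave vs Eve: Eve wins 25–14.
Grace vs Eve: Eve wins 29–10.
Hank beats each rival — Alice (24–15), Dave (25–14), Grace (34–5), Eve (34–5) — so Hank is the Condorcet winner.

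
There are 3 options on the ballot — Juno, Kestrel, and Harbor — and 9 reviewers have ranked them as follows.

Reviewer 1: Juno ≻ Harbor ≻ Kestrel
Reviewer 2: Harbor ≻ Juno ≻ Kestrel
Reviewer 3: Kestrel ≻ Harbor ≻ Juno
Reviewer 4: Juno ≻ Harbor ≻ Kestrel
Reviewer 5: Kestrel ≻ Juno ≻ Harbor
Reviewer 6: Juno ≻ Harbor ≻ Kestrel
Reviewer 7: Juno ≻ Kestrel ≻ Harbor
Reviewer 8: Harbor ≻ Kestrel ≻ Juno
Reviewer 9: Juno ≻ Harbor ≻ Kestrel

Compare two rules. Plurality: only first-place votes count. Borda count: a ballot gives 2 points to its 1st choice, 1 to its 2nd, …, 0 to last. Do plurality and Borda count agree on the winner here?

Yes

Plurality first-place counts: Juno 5, Kestrel 2, Harbor 2 → Juno.
Borda totals: Juno 12, Kestrel 6, Harbor 9 → Juno.
The two rules agree on Juno.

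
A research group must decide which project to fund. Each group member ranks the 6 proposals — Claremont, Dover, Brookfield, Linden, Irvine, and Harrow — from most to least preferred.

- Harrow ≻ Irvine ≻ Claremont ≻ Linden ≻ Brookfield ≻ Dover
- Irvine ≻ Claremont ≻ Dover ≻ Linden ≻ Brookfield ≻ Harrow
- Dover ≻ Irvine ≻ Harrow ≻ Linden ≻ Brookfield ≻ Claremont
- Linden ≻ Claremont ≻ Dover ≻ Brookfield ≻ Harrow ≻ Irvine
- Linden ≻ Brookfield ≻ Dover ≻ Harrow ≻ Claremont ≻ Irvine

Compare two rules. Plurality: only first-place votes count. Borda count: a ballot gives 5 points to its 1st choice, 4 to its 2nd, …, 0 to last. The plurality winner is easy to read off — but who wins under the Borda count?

Linden

Plurality first-place counts: Claremont 0, Dover 1, Brookfield 0, Linden 2, Irvine 1, Harrow 1 → Linden.
Borda totals: Claremont 12, Dover 14, Brookfield 9, Linden 16, Irvine 13, Harrow 11 → Linden.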